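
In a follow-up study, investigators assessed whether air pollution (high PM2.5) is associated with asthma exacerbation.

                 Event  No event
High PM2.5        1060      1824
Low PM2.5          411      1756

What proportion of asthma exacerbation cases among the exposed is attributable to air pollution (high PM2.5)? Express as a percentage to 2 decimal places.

48.40

Cells: a = 1060, b = 1824, c = 411, d = 1756.
Risk in exposed = 1060/2884 = 0.36755; risk in unexposed = 411/2167 = 0.18966.
RR = 0.36755/0.18966 = 1.93788
AR% = (RR − 1)/RR × 100 = (1.93788 − 1)/1.93788 × 100 = 48.3973%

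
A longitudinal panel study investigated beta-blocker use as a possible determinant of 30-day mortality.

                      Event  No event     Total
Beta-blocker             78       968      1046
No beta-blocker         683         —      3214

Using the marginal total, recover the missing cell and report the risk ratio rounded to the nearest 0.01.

0.35

The missing cell is in the unexposed row: 3214 − 683 = 2531.
So a = 78, b = 968, c = 683, d = 2531.
RR = [a/(a+b)] / [c/(c+d)] = (78/1046) / (683/3214) = 0.07457/0.21251 = 0.35090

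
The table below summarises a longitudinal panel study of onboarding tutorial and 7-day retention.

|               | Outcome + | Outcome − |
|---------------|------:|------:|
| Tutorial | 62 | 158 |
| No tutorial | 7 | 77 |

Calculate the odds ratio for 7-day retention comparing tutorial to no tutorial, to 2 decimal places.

4.32

Cells: a = 62, b = 158, c = 7, d = 77.
OR = (a·d)/(b·c) = (62 × 77) / (158 × 7) = 4774 / 1106 = 4.31646
The odds of 7-day retention are about 4.32 times as high in the tutorial group.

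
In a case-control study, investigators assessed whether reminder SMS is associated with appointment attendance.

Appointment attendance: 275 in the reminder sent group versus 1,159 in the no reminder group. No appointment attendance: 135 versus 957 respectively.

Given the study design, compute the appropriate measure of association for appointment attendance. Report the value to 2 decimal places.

From the description: a = 275, b = 135, c = 1159, d = 957.
This is a case-control study: participants were sampled on outcome status, so risks in the source population cannot be estimated directly — relative risk is not valid here. The odds ratio is the appropriate measure.
OR = (a·d)/(b·c) = (275 × 957) / (135 × 1159) = 263175 / 156465 = 1.68201

1.68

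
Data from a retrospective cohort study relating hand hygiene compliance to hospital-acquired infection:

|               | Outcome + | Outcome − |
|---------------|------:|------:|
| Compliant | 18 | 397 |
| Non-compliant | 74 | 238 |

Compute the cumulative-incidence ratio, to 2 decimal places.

Cells: a = 18, b = 397, c = 74, d = 238.
Risk in exposed = 18/415 = 0.04337; risk in unexposed = 74/312 = 0.23718.
RR = 0.04337 / 0.23718 = 0.18287
The risk is 82% lower among the exposed than among the unexposed.

0.18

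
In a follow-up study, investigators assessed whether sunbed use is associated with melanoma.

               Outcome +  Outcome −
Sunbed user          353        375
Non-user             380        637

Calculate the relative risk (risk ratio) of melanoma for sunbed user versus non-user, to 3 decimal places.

Cells: a = 353, b = 375, c = 380, d = 637.
Risk in exposed = 353/728 = 0.48489; risk in unexposed = 380/1017 = 0.37365.
RR = 0.48489 / 0.37365 = 1.29772
The risk among the exposed is 1.30 times that among the unexposed.

1.298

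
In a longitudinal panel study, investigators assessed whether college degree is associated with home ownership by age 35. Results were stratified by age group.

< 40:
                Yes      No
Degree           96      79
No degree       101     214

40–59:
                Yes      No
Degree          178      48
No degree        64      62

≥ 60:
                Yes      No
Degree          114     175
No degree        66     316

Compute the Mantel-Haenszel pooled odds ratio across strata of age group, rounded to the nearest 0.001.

3.007

OR_MH = Σ(aᵢdᵢ/nᵢ) / Σ(bᵢcᵢ/nᵢ), where nᵢ is the stratum total.
Stratum 1 (< 40): n = 490; a·d/n = 96·214/490 = 41.9265; b·c/n = 79·101/490 = 16.2837
Stratum 2 (40–59): n = 352; a·d/n = 178·62/352 = 31.3523; b·c/n = 48·64/352 = 8.7273
Stratum 3 (≥ 60): n = 671; a·d/n = 114·316/671 = 53.6870; b·c/n = 175·66/671 = 17.2131
OR_MH = (41.9265 + 31.3523 + 53.6870) / (16.2837 + 8.7273 + 17.2131) = 126.9658 / 42.2241 = 3.00695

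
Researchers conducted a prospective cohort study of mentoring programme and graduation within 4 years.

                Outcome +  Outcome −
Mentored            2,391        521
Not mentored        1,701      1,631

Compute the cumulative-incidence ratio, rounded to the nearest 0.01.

1.61

Cells: a = 2391, b = 521, c = 1701, d = 1631.
Risk in exposed = 2391/2912 = 0.82109; risk in unexposed = 1701/3332 = 0.51050.
RR = 0.82109 / 0.51050 = 1.60838
The risk among the exposed is 1.61 times that among the unexposed.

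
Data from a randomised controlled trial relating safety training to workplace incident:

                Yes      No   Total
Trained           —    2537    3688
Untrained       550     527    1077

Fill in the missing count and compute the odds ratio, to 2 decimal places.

0.43

The missing cell is in the exposed row: 3688 − 2537 = 1151.
So a = 1151, b = 2537, c = 550, d = 527.
OR = (a·d)/(b·c) = (1151 × 527) / (2537 × 550) = 606577 / 1395350 = 0.43471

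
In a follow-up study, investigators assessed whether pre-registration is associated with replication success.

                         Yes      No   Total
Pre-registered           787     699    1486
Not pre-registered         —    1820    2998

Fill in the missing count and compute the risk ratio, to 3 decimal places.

1.348

The missing cell is in the unexposed row: 2998 − 1820 = 1178.
So a = 787, b = 699, c = 1178, d = 1820.
RR = [a/(a+b)] / [c/(c+d)] = (787/1486) / (1178/2998) = 0.52961/0.39293 = 1.34785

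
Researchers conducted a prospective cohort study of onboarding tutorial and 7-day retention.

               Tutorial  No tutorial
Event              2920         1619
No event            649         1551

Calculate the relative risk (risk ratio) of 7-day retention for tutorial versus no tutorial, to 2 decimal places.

1.60

Reading the table with exposure as columns: a = 2920 (Tutorial, case), b = 649 (Tutorial, non-case), c = 1619 (No tutorial, case), d = 1551.
Risk in exposed = 2920/3569 = 0.81816; risk in unexposed = 1619/3170 = 0.51073.
RR = 0.81816 / 0.51073 = 1.60195
The risk among the exposed is 1.60 times that among the unexposed.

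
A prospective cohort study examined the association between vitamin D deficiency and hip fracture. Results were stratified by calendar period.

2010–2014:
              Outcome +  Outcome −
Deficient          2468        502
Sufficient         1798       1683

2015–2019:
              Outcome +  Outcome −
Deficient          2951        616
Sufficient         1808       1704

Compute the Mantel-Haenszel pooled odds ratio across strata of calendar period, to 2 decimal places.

OR_MH = Σ(aᵢdᵢ/nᵢ) / Σ(bᵢcᵢ/nᵢ), where nᵢ is the stratum total.
Stratum 1 (2010–2014): n = 6451; a·d/n = 2468·1683/6451 = 643.8760; b·c/n = 502·1798/6451 = 139.9157
Stratum 2 (2015–2019): n = 7079; a·d/n = 2951·1704/7079 = 710.3410; b·c/n = 616·1808/7079 = 157.3284
OR_MH = (643.8760 + 710.3410) / (139.9157 + 157.3284) = 1354.2170 / 297.2441 = 4.55591

4.56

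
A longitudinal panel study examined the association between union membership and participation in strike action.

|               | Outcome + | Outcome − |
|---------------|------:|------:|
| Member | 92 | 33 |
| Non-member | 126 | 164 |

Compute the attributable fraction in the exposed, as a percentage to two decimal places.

Cells: a = 92, b = 33, c = 126, d = 164.
Risk in exposed = 92/125 = 0.73600; risk in unexposed = 126/290 = 0.43448.
RR = 0.73600/0.43448 = 1.69397
AR% = (RR − 1)/RR × 100 = (1.69397 − 1)/1.69397 × 100 = 40.9670%

40.97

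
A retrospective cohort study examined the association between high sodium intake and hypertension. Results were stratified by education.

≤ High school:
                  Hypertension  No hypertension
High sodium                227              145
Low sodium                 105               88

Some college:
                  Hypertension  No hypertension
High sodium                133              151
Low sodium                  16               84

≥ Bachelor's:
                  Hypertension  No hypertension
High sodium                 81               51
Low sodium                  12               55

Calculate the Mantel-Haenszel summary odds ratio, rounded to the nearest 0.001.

OR_MH = Σ(aᵢdᵢ/nᵢ) / Σ(bᵢcᵢ/nᵢ), where nᵢ is the stratum total.
Stratum 1 (≤ High school): n = 565; a·d/n = 227·88/565 = 35.3558; b·c/n = 145·105/565 = 26.9469
Stratum 2 (Some college): n = 384; a·d/n = 133·84/384 = 29.0938; b·c/n = 151·16/384 = 6.2917
Stratum 3 (≥ Bachelor's): n = 199; a·d/n = 81·55/199 = 22.3869; b·c/n = 51·12/199 = 3.0754
OR_MH = (35.3558 + 29.0938 + 22.3869) / (26.9469 + 6.2917 + 3.0754) = 86.8364 / 36.3139 = 2.39127

2.391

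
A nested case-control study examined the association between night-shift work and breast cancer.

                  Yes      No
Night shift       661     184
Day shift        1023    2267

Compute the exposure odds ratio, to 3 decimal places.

7.961

Cells: a = 661, b = 184, c = 1023, d = 2267.
OR = (a·d)/(b·c) = (661 × 2267) / (184 × 1023) = 1498487 / 188232 = 7.96085
The odds of breast cancer are about 7.96 times as high in the night shift group.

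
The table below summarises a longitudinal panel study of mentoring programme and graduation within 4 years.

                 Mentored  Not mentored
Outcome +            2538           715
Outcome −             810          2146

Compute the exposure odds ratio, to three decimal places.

Reading the table with exposure as columns: a = 2538 (Mentored, case), b = 810 (Mentored, non-case), c = 715 (Not mentored, case), d = 2146.
OR = (a·d)/(b·c) = (2538 × 2146) / (810 × 715) = 5446548 / 579150 = 9.40438
The odds of graduation within 4 years are about 9.40 times as high in the mentored group.

9.404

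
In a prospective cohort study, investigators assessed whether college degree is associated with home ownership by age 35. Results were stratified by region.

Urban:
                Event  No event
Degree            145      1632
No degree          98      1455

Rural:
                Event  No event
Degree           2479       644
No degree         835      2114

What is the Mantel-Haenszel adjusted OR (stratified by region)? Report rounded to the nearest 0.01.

6.78

OR_MH = Σ(aᵢdᵢ/nᵢ) / Σ(bᵢcᵢ/nᵢ), where nᵢ is the stratum total.
Stratum 1 (Urban): n = 3330; a·d/n = 145·1455/3330 = 63.3559; b·c/n = 1632·98/3330 = 48.0288
Stratum 2 (Rural): n = 6072; a·d/n = 2479·2114/6072 = 863.0774; b·c/n = 644·835/6072 = 88.5606
OR_MH = (63.3559 + 863.0774) / (48.0288 + 88.5606) = 926.4333 / 136.5894 = 6.78261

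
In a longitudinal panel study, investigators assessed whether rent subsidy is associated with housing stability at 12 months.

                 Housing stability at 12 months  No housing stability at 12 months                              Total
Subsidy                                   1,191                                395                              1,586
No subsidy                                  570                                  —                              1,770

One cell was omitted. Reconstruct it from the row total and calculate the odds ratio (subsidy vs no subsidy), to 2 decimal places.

The missing cell is in the unexposed row: 1770 − 570 = 1200.
So a = 1191, b = 395, c = 570, d = 1200.
OR = (a·d)/(b·c) = (1191 × 1200) / (395 × 570) = 1429200 / 225150 = 6.34777

6.35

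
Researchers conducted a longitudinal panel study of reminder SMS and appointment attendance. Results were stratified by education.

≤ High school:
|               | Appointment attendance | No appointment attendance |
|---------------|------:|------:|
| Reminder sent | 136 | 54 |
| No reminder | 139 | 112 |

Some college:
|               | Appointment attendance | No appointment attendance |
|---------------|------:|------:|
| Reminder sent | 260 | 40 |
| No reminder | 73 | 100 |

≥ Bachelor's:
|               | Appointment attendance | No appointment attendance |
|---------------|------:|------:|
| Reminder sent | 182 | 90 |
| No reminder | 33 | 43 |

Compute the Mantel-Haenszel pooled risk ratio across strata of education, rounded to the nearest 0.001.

RR_MH = Σ(aᵢ·n₀ᵢ/nᵢ) / Σ(cᵢ·n₁ᵢ/nᵢ), with n₁ᵢ = aᵢ+bᵢ (exposed), n₀ᵢ = cᵢ+dᵢ (unexposed), nᵢ = n₁ᵢ+n₀ᵢ.
Stratum 1 (≤ High school): n₁ = 190, n₀ = 251, n = 441; a·n₀/n = 136·251/441 = 77.4059; c·n₁/n = 139·190/441 = 59.8866
Stratum 2 (Some college): n₁ = 300, n₀ = 173, n = 473; a·n₀/n = 260·173/473 = 95.0951; c·n₁/n = 73·300/473 = 46.3002
Stratum 3 (≥ Bachelor's): n₁ = 272, n₀ = 76, n = 348; a·n₀/n = 182·76/348 = 39.7471; c·n₁/n = 33·272/348 = 25.7931
RR_MH = (77.4059 + 95.0951 + 39.7471) / (59.8866 + 46.3002 + 25.7931) = 212.2482 / 131.9799 = 1.60819

1.608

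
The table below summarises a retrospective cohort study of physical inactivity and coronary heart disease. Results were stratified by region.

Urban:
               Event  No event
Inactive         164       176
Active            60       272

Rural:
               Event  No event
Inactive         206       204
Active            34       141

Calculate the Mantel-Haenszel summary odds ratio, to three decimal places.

OR_MH = Σ(aᵢdᵢ/nᵢ) / Σ(bᵢcᵢ/nᵢ), where nᵢ is the stratum total.
Stratum 1 (Urban): n = 672; a·d/n = 164·272/672 = 66.3810; b·c/n = 176·60/672 = 15.7143
Stratum 2 (Rural): n = 585; a·d/n = 206·141/585 = 49.6513; b·c/n = 204·34/585 = 11.8564
OR_MH = (66.3810 + 49.6513) / (15.7143 + 11.8564) = 116.0322 / 27.5707 = 4.20853

4.209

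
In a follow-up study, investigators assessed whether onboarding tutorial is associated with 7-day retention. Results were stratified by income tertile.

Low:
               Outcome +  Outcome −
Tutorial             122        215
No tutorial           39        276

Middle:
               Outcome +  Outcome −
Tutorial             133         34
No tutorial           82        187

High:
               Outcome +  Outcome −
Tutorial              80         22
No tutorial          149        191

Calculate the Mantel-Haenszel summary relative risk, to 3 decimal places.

2.356

RR_MH = Σ(aᵢ·n₀ᵢ/nᵢ) / Σ(cᵢ·n₁ᵢ/nᵢ), with n₁ᵢ = aᵢ+bᵢ (exposed), n₀ᵢ = cᵢ+dᵢ (unexposed), nᵢ = n₁ᵢ+n₀ᵢ.
Stratum 1 (Low): n₁ = 337, n₀ = 315, n = 652; a·n₀/n = 122·315/652 = 58.9417; c·n₁/n = 39·337/652 = 20.1580
Stratum 2 (Middle): n₁ = 167, n₀ = 269, n = 436; a·n₀/n = 133·269/436 = 82.0573; c·n₁/n = 82·167/436 = 31.4083
Stratum 3 (High): n₁ = 102, n₀ = 340, n = 442; a·n₀/n = 80·340/442 = 61.5385; c·n₁/n = 149·102/442 = 34.3846
RR_MH = (58.9417 + 82.0573 + 61.5385) / (20.1580 + 31.4083 + 34.3846) = 202.5375 / 85.9508 = 2.35643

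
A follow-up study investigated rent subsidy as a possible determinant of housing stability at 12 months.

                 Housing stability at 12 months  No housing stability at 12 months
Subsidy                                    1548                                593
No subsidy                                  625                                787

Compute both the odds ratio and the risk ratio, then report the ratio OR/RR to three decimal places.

Cells: a = 1548, b = 593, c = 625, d = 787.
OR = (1548·787)/(593·625) = 1218276/370625 = 3.28709
Risk in exposed = 1548/2141 = 0.72303; risk in unexposed = 625/1412 = 0.44263; RR = 1.63346
OR/RR = 3.28709 / 1.63346 = 2.01234
The outcome is not rare, so the OR lies further from 1 than the RR.

2.012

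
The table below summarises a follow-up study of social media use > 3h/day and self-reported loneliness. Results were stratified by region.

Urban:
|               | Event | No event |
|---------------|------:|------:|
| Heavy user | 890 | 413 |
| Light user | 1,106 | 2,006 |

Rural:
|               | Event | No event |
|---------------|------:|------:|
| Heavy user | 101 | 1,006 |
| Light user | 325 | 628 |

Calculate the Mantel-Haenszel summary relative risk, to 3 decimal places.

RR_MH = Σ(aᵢ·n₀ᵢ/nᵢ) / Σ(cᵢ·n₁ᵢ/nᵢ), with n₁ᵢ = aᵢ+bᵢ (exposed), n₀ᵢ = cᵢ+dᵢ (unexposed), nᵢ = n₁ᵢ+n₀ᵢ.
Stratum 1 (Urban): n₁ = 1303, n₀ = 3112, n = 4415; a·n₀/n = 890·3112/4415 = 627.3341; c·n₁/n = 1106·1303/4415 = 326.4140
Stratum 2 (Rural): n₁ = 1107, n₀ = 953, n = 2060; a·n₀/n = 101·953/2060 = 46.7248; c·n₁/n = 325·1107/2060 = 174.6481
RR_MH = (627.3341 + 46.7248) / (326.4140 + 174.6481) = 674.0588 / 501.0621 = 1.34526

1.345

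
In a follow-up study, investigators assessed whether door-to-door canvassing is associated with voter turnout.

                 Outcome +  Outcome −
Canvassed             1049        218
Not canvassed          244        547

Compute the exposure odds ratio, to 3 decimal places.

10.787

Cells: a = 1049, b = 218, c = 244, d = 547.
OR = (a·d)/(b·c) = (1049 × 547) / (218 × 244) = 573803 / 53192 = 10.78739
The odds of voter turnout are about 10.79 times as high in the canvassed group.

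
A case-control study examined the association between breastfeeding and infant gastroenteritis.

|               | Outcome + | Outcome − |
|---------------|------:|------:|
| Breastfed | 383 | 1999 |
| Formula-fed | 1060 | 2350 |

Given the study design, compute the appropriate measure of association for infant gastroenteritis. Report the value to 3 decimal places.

Cells: a = 383, b = 1999, c = 1060, d = 2350.
This is a case-control study: participants were sampled on outcome status, so risks in the source population cannot be estimated directly — relative risk is not valid here. The odds ratio is the appropriate measure.
OR = (a·d)/(b·c) = (383 × 2350) / (1999 × 1060) = 900050 / 2118940 = 0.42476

0.425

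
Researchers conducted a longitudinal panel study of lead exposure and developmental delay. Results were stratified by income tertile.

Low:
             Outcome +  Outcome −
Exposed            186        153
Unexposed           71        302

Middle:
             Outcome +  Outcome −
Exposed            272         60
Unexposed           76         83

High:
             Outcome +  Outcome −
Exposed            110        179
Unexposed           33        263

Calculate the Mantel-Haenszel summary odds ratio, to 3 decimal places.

OR_MH = Σ(aᵢdᵢ/nᵢ) / Σ(bᵢcᵢ/nᵢ), where nᵢ is the stratum total.
Stratum 1 (Low): n = 712; a·d/n = 186·302/712 = 78.8933; b·c/n = 153·71/712 = 15.2570
Stratum 2 (Middle): n = 491; a·d/n = 272·83/491 = 45.9796; b·c/n = 60·76/491 = 9.2872
Stratum 3 (High): n = 585; a·d/n = 110·263/585 = 49.4530; b·c/n = 179·33/585 = 10.0974
OR_MH = (78.8933 + 45.9796 + 49.4530) / (15.2570 + 9.2872 + 10.0974) = 174.3259 / 34.6416 = 5.03227

5.032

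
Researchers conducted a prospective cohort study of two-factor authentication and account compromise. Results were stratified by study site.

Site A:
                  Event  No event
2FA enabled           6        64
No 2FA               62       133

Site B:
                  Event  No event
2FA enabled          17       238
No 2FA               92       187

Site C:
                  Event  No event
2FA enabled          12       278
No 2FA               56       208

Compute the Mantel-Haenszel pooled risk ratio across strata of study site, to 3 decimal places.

RR_MH = Σ(aᵢ·n₀ᵢ/nᵢ) / Σ(cᵢ·n₁ᵢ/nᵢ), with n₁ᵢ = aᵢ+bᵢ (exposed), n₀ᵢ = cᵢ+dᵢ (unexposed), nᵢ = n₁ᵢ+n₀ᵢ.
Stratum 1 (Site A): n₁ = 70, n₀ = 195, n = 265; a·n₀/n = 6·195/265 = 4.4151; c·n₁/n = 62·70/265 = 16.3774
Stratum 2 (Site B): n₁ = 255, n₀ = 279, n = 534; a·n₀/n = 17·279/534 = 8.8820; c·n₁/n = 92·255/534 = 43.9326
Stratum 3 (Site C): n₁ = 290, n₀ = 264, n = 554; a·n₀/n = 12·264/554 = 5.7184; c·n₁/n = 56·290/554 = 29.3141
RR_MH = (4.4151 + 8.8820 + 5.7184) / (16.3774 + 43.9326 + 29.3141) = 19.0155 / 89.6240 = 0.21217

0.212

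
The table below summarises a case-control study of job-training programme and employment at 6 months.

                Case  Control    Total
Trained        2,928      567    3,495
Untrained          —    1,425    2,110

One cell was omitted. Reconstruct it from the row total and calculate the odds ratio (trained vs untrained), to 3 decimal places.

10.743

The missing cell is in the unexposed row: 2110 − 1425 = 685.
So a = 2928, b = 567, c = 685, d = 1425.
OR = (a·d)/(b·c) = (2928 × 1425) / (567 × 685) = 4172400 / 388395 = 10.74267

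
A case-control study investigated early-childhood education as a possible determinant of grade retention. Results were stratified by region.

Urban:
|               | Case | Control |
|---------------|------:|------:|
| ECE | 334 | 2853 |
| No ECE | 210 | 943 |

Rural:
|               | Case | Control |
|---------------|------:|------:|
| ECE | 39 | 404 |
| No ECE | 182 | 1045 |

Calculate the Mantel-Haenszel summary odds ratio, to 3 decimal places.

OR_MH = Σ(aᵢdᵢ/nᵢ) / Σ(bᵢcᵢ/nᵢ), where nᵢ is the stratum total.
Stratum 1 (Urban): n = 4340; a·d/n = 334·943/4340 = 72.5719; b·c/n = 2853·210/4340 = 138.0484
Stratum 2 (Rural): n = 1670; a·d/n = 39·1045/1670 = 24.4042; b·c/n = 404·182/1670 = 44.0287
OR_MH = (72.5719 + 24.4042) / (138.0484 + 44.0287) = 96.9761 / 182.0771 = 0.53261

0.533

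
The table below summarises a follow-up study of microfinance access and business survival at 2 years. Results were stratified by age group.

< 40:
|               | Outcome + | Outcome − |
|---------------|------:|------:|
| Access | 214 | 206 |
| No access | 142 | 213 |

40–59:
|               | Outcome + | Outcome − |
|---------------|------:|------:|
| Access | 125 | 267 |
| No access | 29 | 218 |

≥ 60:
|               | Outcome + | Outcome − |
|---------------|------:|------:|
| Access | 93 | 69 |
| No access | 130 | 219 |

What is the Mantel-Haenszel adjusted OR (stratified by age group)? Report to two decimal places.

2.10

OR_MH = Σ(aᵢdᵢ/nᵢ) / Σ(bᵢcᵢ/nᵢ), where nᵢ is the stratum total.
Stratum 1 (< 40): n = 775; a·d/n = 214·213/775 = 58.8155; b·c/n = 206·142/775 = 37.7445
Stratum 2 (40–59): n = 639; a·d/n = 125·218/639 = 42.6448; b·c/n = 267·29/639 = 12.1174
Stratum 3 (≥ 60): n = 511; a·d/n = 93·219/511 = 39.8571; b·c/n = 69·130/511 = 17.5538
OR_MH = (58.8155 + 42.6448 + 39.8571) / (37.7445 + 12.1174 + 17.5538) = 141.3174 / 67.4157 = 2.09621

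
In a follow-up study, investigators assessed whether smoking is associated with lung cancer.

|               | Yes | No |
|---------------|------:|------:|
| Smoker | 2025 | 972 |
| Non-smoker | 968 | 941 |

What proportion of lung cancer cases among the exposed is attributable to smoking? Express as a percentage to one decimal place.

25.0

Cells: a = 2025, b = 972, c = 968, d = 941.
Risk in exposed = 2025/2997 = 0.67568; risk in unexposed = 968/1909 = 0.50707.
RR = 0.67568/0.50707 = 1.33251
AR% = (RR − 1)/RR × 100 = (1.33251 − 1)/1.33251 × 100 = 24.9534%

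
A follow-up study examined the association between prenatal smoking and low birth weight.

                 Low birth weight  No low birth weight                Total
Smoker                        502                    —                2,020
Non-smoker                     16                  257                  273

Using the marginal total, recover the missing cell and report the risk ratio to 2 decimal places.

4.24

The missing cell is in the exposed row: 2020 − 502 = 1518.
So a = 502, b = 1518, c = 16, d = 257.
RR = [a/(a+b)] / [c/(c+d)] = (502/2020) / (16/273) = 0.24851/0.05861 = 4.24028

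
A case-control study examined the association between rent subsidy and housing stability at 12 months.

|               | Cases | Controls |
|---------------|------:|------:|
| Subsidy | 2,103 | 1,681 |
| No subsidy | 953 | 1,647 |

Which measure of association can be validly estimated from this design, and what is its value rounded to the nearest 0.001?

Cells: a = 2103, b = 1681, c = 953, d = 1647.
This is a case-control study: participants were sampled on outcome status, so risks in the source population cannot be estimated directly — relative risk is not valid here. The odds ratio is the appropriate measure.
OR = (a·d)/(b·c) = (2103 × 1647) / (1681 × 953) = 3463641 / 1601993 = 2.16208

2.162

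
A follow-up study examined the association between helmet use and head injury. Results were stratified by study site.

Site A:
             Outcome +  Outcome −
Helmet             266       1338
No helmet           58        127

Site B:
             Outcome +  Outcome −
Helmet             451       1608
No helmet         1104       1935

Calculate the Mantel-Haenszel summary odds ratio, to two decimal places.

OR_MH = Σ(aᵢdᵢ/nᵢ) / Σ(bᵢcᵢ/nᵢ), where nᵢ is the stratum total.
Stratum 1 (Site A): n = 1789; a·d/n = 266·127/1789 = 18.8832; b·c/n = 1338·58/1789 = 43.3784
Stratum 2 (Site B): n = 5098; a·d/n = 451·1935/5098 = 171.1818; b·c/n = 1608·1104/5098 = 348.2213
OR_MH = (18.8832 + 171.1818) / (43.3784 + 348.2213) = 190.0650 / 391.5997 = 0.48536

0.49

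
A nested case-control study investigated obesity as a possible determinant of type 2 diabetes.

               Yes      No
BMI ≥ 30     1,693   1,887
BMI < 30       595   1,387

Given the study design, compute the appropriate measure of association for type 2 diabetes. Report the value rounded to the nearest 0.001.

Cells: a = 1693, b = 1887, c = 595, d = 1387.
This is a nested case-control study: participants were sampled on outcome status, so risks in the source population cannot be estimated directly — relative risk is not valid here. The odds ratio is the appropriate measure.
OR = (a·d)/(b·c) = (1693 × 1387) / (1887 × 595) = 2348191 / 1122765 = 2.09144

2.091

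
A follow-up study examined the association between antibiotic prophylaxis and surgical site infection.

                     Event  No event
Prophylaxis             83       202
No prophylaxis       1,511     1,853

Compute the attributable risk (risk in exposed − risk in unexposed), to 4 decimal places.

Cells: a = 83, b = 202, c = 1511, d = 1853.
Risk in exposed = 83/285 = 0.291228; risk in unexposed = 1511/3364 = 0.449168.
Risk difference = 0.291228 − 0.449168 = -0.157940

-0.1579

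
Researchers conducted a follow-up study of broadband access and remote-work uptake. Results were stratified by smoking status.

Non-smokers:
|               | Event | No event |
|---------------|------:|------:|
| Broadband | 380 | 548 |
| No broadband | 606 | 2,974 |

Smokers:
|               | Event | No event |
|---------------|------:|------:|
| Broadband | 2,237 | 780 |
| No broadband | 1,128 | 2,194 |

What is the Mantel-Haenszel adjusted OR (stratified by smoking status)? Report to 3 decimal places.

OR_MH = Σ(aᵢdᵢ/nᵢ) / Σ(bᵢcᵢ/nᵢ), where nᵢ is the stratum total.
Stratum 1 (Non-smokers): n = 4508; a·d/n = 380·2974/4508 = 250.6921; b·c/n = 548·606/4508 = 73.6664
Stratum 2 (Smokers): n = 6339; a·d/n = 2237·2194/6339 = 774.2511; b·c/n = 780·1128/6339 = 138.7979
OR_MH = (250.6921 + 774.2511) / (73.6664 + 138.7979) = 1024.9432 / 212.4643 = 4.82407

4.824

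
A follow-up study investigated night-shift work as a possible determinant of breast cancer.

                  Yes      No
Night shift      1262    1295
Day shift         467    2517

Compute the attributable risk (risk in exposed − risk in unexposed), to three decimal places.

Cells: a = 1262, b = 1295, c = 467, d = 2517.
Risk in exposed = 1262/2557 = 0.493547; risk in unexposed = 467/2984 = 0.156501.
Risk difference = 0.493547 − 0.156501 = 0.337046

0.337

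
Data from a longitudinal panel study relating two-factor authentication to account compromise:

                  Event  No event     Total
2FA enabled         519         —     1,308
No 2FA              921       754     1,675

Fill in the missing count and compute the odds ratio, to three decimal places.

The missing cell is in the exposed row: 1308 − 519 = 789.
So a = 519, b = 789, c = 921, d = 754.
OR = (a·d)/(b·c) = (519 × 754) / (789 × 921) = 391326 / 726669 = 0.53852

0.539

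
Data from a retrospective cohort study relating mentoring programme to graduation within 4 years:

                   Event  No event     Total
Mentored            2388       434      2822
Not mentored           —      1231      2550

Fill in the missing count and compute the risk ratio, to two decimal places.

The missing cell is in the unexposed row: 2550 − 1231 = 1319.
So a = 2388, b = 434, c = 1319, d = 1231.
RR = [a/(a+b)] / [c/(c+d)] = (2388/2822) / (1319/2550) = 0.84621/0.51725 = 1.63596

1.64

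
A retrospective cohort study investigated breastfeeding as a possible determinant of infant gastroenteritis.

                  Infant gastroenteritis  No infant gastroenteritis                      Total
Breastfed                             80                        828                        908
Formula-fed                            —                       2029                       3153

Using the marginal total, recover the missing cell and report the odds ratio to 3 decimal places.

The missing cell is in the unexposed row: 3153 − 2029 = 1124.
So a = 80, b = 828, c = 1124, d = 2029.
OR = (a·d)/(b·c) = (80 × 2029) / (828 × 1124) = 162320 / 930672 = 0.17441

0.174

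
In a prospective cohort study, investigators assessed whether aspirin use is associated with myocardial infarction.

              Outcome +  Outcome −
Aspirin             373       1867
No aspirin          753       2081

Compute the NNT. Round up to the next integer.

11

Risk in treated group = 373/2240 = 0.16652; risk in control = 753/2834 = 0.26570.
Absolute risk reduction = 0.26570 − 0.16652 = 0.09918
NNT = 1 / ARR = 1 / 0.09918 = 10.082 → round up → 11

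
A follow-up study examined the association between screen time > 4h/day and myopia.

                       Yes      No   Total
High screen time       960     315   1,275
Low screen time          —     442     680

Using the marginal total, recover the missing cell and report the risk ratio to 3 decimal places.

2.151

The missing cell is in the unexposed row: 680 − 442 = 238.
So a = 960, b = 315, c = 238, d = 442.
RR = [a/(a+b)] / [c/(c+d)] = (960/1275) / (238/680) = 0.75294/0.35000 = 2.15126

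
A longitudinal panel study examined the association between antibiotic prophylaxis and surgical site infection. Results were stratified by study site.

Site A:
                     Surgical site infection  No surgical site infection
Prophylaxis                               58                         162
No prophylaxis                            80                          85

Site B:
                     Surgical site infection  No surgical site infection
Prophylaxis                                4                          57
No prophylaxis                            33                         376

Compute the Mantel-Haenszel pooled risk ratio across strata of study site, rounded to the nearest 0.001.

0.567

RR_MH = Σ(aᵢ·n₀ᵢ/nᵢ) / Σ(cᵢ·n₁ᵢ/nᵢ), with n₁ᵢ = aᵢ+bᵢ (exposed), n₀ᵢ = cᵢ+dᵢ (unexposed), nᵢ = n₁ᵢ+n₀ᵢ.
Stratum 1 (Site A): n₁ = 220, n₀ = 165, n = 385; a·n₀/n = 58·165/385 = 24.8571; c·n₁/n = 80·220/385 = 45.7143
Stratum 2 (Site B): n₁ = 61, n₀ = 409, n = 470; a·n₀/n = 4·409/470 = 3.4809; c·n₁/n = 33·61/470 = 4.2830
RR_MH = (24.8571 + 3.4809) / (45.7143 + 4.2830) = 28.3380 / 49.9973 = 0.56679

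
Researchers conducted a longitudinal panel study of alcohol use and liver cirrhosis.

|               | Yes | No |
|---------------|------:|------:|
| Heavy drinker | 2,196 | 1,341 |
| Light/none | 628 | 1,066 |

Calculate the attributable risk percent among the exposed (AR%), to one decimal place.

40.3

Cells: a = 2196, b = 1341, c = 628, d = 1066.
Risk in exposed = 2196/3537 = 0.62087; risk in unexposed = 628/1694 = 0.37072.
RR = 0.62087/0.37072 = 1.67475
AR% = (RR − 1)/RR × 100 = (1.67475 − 1)/1.67475 × 100 = 40.2897%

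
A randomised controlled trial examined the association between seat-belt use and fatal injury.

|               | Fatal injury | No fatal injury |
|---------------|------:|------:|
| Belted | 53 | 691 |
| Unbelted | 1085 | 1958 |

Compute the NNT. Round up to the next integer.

4

Risk in treated group = 53/744 = 0.07124; risk in control = 1085/3043 = 0.35656.
Absolute risk reduction = 0.35656 − 0.07124 = 0.28532
NNT = 1 / ARR = 1 / 0.28532 = 3.505 → round up → 4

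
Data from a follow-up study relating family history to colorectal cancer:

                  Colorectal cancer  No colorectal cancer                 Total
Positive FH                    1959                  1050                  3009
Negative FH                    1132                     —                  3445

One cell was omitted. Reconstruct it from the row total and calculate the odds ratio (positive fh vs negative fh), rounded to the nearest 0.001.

The missing cell is in the unexposed row: 3445 − 1132 = 2313.
So a = 1959, b = 1050, c = 1132, d = 2313.
OR = (a·d)/(b·c) = (1959 × 2313) / (1050 × 1132) = 4531167 / 1188600 = 3.81219

3.812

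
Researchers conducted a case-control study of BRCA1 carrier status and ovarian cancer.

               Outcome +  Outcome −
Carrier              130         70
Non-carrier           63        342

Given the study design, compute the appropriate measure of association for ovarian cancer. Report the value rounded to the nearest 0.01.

10.08

Cells: a = 130, b = 70, c = 63, d = 342.
This is a case-control study: participants were sampled on outcome status, so risks in the source population cannot be estimated directly — relative risk is not valid here. The odds ratio is the appropriate measure.
OR = (a·d)/(b·c) = (130 × 342) / (70 × 63) = 44460 / 4410 = 10.08163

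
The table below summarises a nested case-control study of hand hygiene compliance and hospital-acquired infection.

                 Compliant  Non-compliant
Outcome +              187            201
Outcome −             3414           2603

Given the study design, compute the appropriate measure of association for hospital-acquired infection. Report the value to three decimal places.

Reading the table with exposure as columns: a = 187 (Compliant, case), b = 3414 (Compliant, non-case), c = 201 (Non-compliant, case), d = 2603.
This is a nested case-control study: participants were sampled on outcome status, so risks in the source population cannot be estimated directly — relative risk is not valid here. The odds ratio is the appropriate measure.
OR = (a·d)/(b·c) = (187 × 2603) / (3414 × 201) = 486761 / 686214 = 0.70934

0.709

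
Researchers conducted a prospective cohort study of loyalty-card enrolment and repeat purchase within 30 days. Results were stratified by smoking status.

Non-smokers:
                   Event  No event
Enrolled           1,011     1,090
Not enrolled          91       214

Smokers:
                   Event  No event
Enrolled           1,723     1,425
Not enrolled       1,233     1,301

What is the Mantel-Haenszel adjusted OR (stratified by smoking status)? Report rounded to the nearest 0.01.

1.38

OR_MH = Σ(aᵢdᵢ/nᵢ) / Σ(bᵢcᵢ/nᵢ), where nᵢ is the stratum total.
Stratum 1 (Non-smokers): n = 2406; a·d/n = 1011·214/2406 = 89.9227; b·c/n = 1090·91/2406 = 41.2261
Stratum 2 (Smokers): n = 5682; a·d/n = 1723·1301/5682 = 394.5130; b·c/n = 1425·1233/5682 = 309.2265
OR_MH = (89.9227 + 394.5130) / (41.2261 + 309.2265) = 484.4357 / 350.4526 = 1.38231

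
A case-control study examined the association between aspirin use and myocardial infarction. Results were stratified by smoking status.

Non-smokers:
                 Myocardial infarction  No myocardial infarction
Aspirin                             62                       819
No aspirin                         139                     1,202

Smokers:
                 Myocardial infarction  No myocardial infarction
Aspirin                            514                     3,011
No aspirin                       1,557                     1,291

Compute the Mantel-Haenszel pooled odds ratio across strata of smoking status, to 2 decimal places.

0.17

OR_MH = Σ(aᵢdᵢ/nᵢ) / Σ(bᵢcᵢ/nᵢ), where nᵢ is the stratum total.
Stratum 1 (Non-smokers): n = 2222; a·d/n = 62·1202/2222 = 33.5392; b·c/n = 819·139/2222 = 51.2336
Stratum 2 (Smokers): n = 6373; a·d/n = 514·1291/6373 = 104.1227; b·c/n = 3011·1557/6373 = 735.6233
OR_MH = (33.5392 + 104.1227) / (51.2336 + 735.6233) = 137.6619 / 786.8568 = 0.17495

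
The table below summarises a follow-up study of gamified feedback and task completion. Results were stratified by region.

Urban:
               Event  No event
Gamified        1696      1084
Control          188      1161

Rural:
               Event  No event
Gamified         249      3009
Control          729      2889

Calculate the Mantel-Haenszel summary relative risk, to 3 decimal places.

RR_MH = Σ(aᵢ·n₀ᵢ/nᵢ) / Σ(cᵢ·n₁ᵢ/nᵢ), with n₁ᵢ = aᵢ+bᵢ (exposed), n₀ᵢ = cᵢ+dᵢ (unexposed), nᵢ = n₁ᵢ+n₀ᵢ.
Stratum 1 (Urban): n₁ = 2780, n₀ = 1349, n = 4129; a·n₀/n = 1696·1349/4129 = 554.1061; c·n₁/n = 188·2780/4129 = 126.5779
Stratum 2 (Rural): n₁ = 3258, n₀ = 3618, n = 6876; a·n₀/n = 249·3618/6876 = 131.0183; c·n₁/n = 729·3258/6876 = 345.4162
RR_MH = (554.1061 + 131.0183) / (126.5779 + 345.4162) = 685.1244 / 471.9941 = 1.45155

1.452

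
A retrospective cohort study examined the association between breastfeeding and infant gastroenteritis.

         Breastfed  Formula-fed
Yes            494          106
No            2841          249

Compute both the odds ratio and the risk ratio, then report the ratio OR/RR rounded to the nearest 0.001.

Reading the table with exposure as columns: a = 494 (Breastfed, case), b = 2841 (Breastfed, non-case), c = 106 (Formula-fed, case), d = 249.
OR = (494·249)/(2841·106) = 123006/301146 = 0.40846
Risk in exposed = 494/3335 = 0.14813; risk in unexposed = 106/355 = 0.29859; RR = 0.49608
OR/RR = 0.40846 / 0.49608 = 0.82337
The outcome is not rare, so the OR lies further from 1 than the RR.

0.823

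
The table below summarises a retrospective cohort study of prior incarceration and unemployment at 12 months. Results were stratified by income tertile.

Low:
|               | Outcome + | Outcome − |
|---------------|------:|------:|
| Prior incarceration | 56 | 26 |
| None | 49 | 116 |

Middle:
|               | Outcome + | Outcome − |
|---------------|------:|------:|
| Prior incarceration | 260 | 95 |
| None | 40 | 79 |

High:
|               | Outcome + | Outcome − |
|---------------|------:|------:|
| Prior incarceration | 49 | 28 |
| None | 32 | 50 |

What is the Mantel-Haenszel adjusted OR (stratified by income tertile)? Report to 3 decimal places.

4.521

OR_MH = Σ(aᵢdᵢ/nᵢ) / Σ(bᵢcᵢ/nᵢ), where nᵢ is the stratum total.
Stratum 1 (Low): n = 247; a·d/n = 56·116/247 = 26.2996; b·c/n = 26·49/247 = 5.1579
Stratum 2 (Middle): n = 474; a·d/n = 260·79/474 = 43.3333; b·c/n = 95·40/474 = 8.0169
Stratum 3 (High): n = 159; a·d/n = 49·50/159 = 15.4088; b·c/n = 28·32/159 = 5.6352
OR_MH = (26.2996 + 43.3333 + 15.4088) / (5.1579 + 8.0169 + 5.6352) = 85.0417 / 18.8100 = 4.52109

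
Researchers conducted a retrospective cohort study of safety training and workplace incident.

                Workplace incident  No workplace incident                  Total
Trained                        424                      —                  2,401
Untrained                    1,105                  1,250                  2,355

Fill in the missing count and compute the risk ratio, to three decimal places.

0.376

The missing cell is in the exposed row: 2401 − 424 = 1977.
So a = 424, b = 1977, c = 1105, d = 1250.
RR = [a/(a+b)] / [c/(c+d)] = (424/2401) / (1105/2355) = 0.17659/0.46921 = 0.37636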